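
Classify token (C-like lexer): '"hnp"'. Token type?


Pattern: double-quoted sequence
Type: STRING_LITERAL


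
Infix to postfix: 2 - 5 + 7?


Left to right (same or higher precedence on left)
Postfix: 2 5 - 7 +


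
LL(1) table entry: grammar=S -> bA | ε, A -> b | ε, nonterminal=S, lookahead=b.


For [S, b]: 'b' ∈ FIRST(bA)
Entry: S -> bA


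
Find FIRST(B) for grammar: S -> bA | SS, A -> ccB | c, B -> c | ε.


Per alternative of B: FIRST(c) = {c}; FIRST(ε) = {ε}
FIRST(B) = {c, ε}


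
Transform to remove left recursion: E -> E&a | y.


Left-recursive alternatives: E&a; non-recursive: y
Introduce E': E -> yE', E' -> &aE' | ε


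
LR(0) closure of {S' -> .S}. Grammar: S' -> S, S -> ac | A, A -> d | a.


Start: S' -> .S
For each item with dot before a nonterminal B, add B -> .γ for every B-production
Closure: [S' -> .S, S -> .ac, S -> .A, A -> .d, A -> .a]


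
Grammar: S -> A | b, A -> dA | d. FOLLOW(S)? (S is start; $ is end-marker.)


$ ∈ FOLLOW(S). For each A -> αBβ: add FIRST(β)\{ε} to FOLLOW(B); if β nullable, add FOLLOW(A).
FOLLOW(S) = {$}


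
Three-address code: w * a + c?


Break into single-operator statements:
t1 = w * a
t2 = t1 + c


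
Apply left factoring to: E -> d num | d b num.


Common prefix: 'd'
Factored: E -> d E', E' -> num | b num


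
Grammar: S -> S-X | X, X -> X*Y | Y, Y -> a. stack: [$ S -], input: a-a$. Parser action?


no handle ('S-' is not any RHS); shift 'a'
Action: shift


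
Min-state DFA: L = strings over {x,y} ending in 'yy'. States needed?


Track the longest suffix of input matching a prefix of 'yy': 3 classes (prefixes of length 0..2)
Minimal DFA: 3 states


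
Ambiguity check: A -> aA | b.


right-linear, alternatives start with distinct terminals 'a' vs 'b': unique leftmost derivation
Unambiguous


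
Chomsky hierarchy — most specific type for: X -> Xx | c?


Left-linear: every RHS is a terminal or one nonterminal followed by a terminal
Classification: Type 3 (Regular)


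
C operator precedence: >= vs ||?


'>=' is relational (level 7); '||' is logical OR (level 1)
Higher level binds tighter
'>=' has higher precedence than '||'


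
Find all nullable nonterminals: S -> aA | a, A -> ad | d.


A nonterminal is nullable iff some alternative derives ε (directly, or every symbol in it is nullable)
Nullable: {}


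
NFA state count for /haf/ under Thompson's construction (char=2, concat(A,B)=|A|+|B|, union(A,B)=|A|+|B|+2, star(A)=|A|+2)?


Syntax tree has 3 char leaf(s), 0 union(s), 0 star(s)
chars contribute 3×2 = 6; each union adds +2; each star adds +2
Total: 6 + 0 + 0 = 6 states


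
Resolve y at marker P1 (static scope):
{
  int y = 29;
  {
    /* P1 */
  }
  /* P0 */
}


P1's block does not declare y; resolves to the enclosing declaration at depth 0
y = 29


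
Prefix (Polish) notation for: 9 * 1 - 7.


left-to-right (same/higher precedence on left): tree is (- (* 9 1) 7)
Prefix: - * 9 1 7


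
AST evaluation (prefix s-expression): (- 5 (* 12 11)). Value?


Evaluate inner: (* 12 11) = 132
Evaluate root: (- 5 132) = -127
Result: -127


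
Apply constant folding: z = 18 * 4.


18 * 4 = 72 at compile time
Optimized: z = 72


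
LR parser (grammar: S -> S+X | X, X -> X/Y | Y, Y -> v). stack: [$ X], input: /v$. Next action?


shift '/' to continue X -> X/Y
Action: shift


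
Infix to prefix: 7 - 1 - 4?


left-to-right (same/higher precedence on left): tree is (- (- 7 1) 4)
Prefix: - - 7 1 4


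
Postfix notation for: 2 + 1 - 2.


Left to right (same or higher precedence on left)
Postfix: 2 1 + 2 -


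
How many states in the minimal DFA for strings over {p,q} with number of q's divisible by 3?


Track (count of q) mod 3: states 0..2, accept at 0
Minimal DFA: 3 states


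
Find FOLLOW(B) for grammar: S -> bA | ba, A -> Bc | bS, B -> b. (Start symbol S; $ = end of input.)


$ ∈ FOLLOW(S). For each A -> αBβ: add FIRST(β)\{ε} to FOLLOW(B); if β nullable, add FOLLOW(A).
FOLLOW(B) = {c}


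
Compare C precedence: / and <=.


'/' is multiplicative (level 10); '<=' is relational (level 7)
Higher level binds tighter
'/' has higher precedence than '<='


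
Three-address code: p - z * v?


Break into single-operator statements:
t1 = z * v
t2 = p - t1


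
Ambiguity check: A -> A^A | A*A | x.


'x^x*x' has two parse trees (no precedence encoded between ^ and *)
Ambiguous


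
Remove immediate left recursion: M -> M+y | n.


Left-recursive alternatives: M+y; non-recursive: n
Introduce M': M -> nM', M' -> +yM' | ε


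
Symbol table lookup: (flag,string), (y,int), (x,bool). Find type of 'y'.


Lookup 'y' → type int


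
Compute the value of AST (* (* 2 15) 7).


Evaluate inner: (* 2 15) = 30
Evaluate root: (* 30 7) = 210
Result: 210


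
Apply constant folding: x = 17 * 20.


17 * 20 = 340 at compile time
Optimized: x = 340


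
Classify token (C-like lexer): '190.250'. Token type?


Pattern: digits with a decimal point
Type: FLOAT_LITERAL


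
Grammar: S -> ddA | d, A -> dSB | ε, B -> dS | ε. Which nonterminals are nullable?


A nonterminal is nullable iff some alternative derives ε (directly, or every symbol in it is nullable)
Nullable: {A, B}


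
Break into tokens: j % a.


Scan left to right, longest-match per lexeme
Tokens: ID(j), OP(%), ID(a)


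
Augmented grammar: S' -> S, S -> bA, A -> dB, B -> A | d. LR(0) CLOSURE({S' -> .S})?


Start: S' -> .S
For each item with dot before a nonterminal B, add B -> .γ for every B-production
Closure: [S' -> .S, S -> .bA]


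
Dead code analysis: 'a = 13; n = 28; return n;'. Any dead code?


a is assigned but never read
Dead: 'a = 13'


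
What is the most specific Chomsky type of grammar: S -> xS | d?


Right-linear: every RHS is a terminal or a terminal followed by one nonterminal
Classification: Type 3 (Regular)


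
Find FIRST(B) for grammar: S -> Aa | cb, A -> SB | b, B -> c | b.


Per alternative of B: FIRST(c) = {c}; FIRST(b) = {b}
FIRST(B) = {b, c}


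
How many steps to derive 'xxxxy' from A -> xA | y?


Derivation: A => xA => xxA => xxxA => xxxxA => xxxxy
Steps: 5


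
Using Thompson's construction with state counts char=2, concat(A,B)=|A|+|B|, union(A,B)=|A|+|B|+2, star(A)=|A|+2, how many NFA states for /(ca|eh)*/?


Syntax tree has 4 char leaf(s), 1 union(s), 1 star(s)
chars contribute 4×2 = 8; each union adds +2; each star adds +2
Total: 8 + 2 + 2 = 12 states


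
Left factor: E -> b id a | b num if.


Common prefix: 'b'
Factored: E -> b E', E' -> id a | num if


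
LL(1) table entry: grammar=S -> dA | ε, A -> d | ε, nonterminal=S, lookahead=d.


For [S, d]: 'd' ∈ FIRST(dA)
Entry: S -> dA


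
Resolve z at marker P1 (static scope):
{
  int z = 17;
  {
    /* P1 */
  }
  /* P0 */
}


P1's block does not declare z; resolves to the enclosing declaration at depth 0
z = 17


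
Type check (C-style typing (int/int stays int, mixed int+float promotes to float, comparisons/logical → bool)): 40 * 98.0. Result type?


Operand types: int * float
Rule: mixed int/float promotes to float; int/int stays int
Result type: float


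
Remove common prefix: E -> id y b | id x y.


Common prefix: 'id'
Factored: E -> id E', E' -> y b | x y


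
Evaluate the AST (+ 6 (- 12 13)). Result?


Evaluate inner: (- 12 13) = -1
Evaluate root: (+ 6 -1) = 5
Result: 5


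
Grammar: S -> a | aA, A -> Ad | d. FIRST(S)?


Per alternative of S: FIRST(a) = {a}; FIRST(aA) = {a}
FIRST(S) = {a}


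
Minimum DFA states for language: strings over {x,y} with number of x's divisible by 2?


Track (count of x) mod 2: states 0..1, accept at 0
Minimal DFA: 2 states


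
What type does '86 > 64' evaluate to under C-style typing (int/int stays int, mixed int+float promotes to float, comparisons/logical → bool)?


Operand types: int > int
Rule: comparison yields bool
Result type: bool


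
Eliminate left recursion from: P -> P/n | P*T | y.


Left-recursive alternatives: P/n, P*T; non-recursive: y
Introduce P': P -> yP', P' -> /nP' | *TP' | ε


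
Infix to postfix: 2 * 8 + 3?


Left to right (same or higher precedence on left)
Postfix: 2 8 * 3 +


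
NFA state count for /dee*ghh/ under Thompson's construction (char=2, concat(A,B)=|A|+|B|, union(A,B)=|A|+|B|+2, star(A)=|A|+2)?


Syntax tree has 6 char leaf(s), 0 union(s), 1 star(s)
chars contribute 6×2 = 12; each union adds +2; each star adds +2
Total: 12 + 0 + 2 = 14 states


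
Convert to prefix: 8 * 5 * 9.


left-to-right (same/higher precedence on left): tree is (* (* 8 5) 9)
Prefix: * * 8 5 9


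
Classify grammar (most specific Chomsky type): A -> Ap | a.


Left-linear: every RHS is a terminal or one nonterminal followed by a terminal
Classification: Type 3 (Regular)


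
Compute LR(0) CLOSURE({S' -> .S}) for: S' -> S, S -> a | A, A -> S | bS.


Start: S' -> .S
For each item with dot before a nonterminal B, add B -> .γ for every B-production
Closure: [S' -> .S, S -> .a, S -> .A, A -> .S, A -> .bS]


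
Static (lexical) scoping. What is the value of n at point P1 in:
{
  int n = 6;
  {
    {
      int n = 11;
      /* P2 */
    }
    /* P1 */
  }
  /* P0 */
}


P1's block does not declare n; resolves to the enclosing declaration at depth 0
n = 6


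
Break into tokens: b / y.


Scan left to right, longest-match per lexeme
Tokens: ID(b), OP(/), ID(y)


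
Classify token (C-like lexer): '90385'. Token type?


Pattern: digits only
Type: INTEGER_LITERAL


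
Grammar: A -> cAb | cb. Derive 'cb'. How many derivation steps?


Derivation: A => cb
Steps: 1


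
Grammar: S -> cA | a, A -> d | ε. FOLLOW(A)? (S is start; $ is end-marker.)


$ ∈ FOLLOW(S). For each A -> αBβ: add FIRST(β)\{ε} to FOLLOW(B); if β nullable, add FOLLOW(A).
FOLLOW(A) = {$}


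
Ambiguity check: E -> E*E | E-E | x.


'x*x-x' has two parse trees (no precedence encoded between * and -)
Ambiguous


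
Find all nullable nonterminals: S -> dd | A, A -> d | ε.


A nonterminal is nullable iff some alternative derives ε (directly, or every symbol in it is nullable)
Nullable: {A, S}


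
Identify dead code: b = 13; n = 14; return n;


b is assigned but never read
Dead: 'b = 13'


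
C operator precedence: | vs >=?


'>=' is relational (level 7); '|' is bitwise OR (level 3)
Higher level binds tighter
'>=' has higher precedence than '|'


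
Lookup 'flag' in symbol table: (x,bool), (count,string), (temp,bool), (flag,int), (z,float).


Lookup 'flag' → type int


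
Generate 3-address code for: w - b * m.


Break into single-operator statements:
t1 = b * m
t2 = w - t1


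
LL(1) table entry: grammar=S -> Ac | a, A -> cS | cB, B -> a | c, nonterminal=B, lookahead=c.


For [B, c]: 'c' ∈ FIRST(c)
Entry: B -> c


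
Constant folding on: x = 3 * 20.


3 * 20 = 60 at compile time
Optimized: x = 60


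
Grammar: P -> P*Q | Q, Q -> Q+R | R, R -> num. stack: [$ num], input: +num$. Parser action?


'num' on top is the handle for R -> num
Action: reduce (R -> num)


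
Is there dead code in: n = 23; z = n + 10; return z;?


n is read by z's definition; z is returned
No dead code


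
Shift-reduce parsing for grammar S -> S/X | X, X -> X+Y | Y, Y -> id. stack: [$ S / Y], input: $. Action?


'Y' (not preceded by X+) is the handle for X -> Y
Action: reduce (X -> Y)


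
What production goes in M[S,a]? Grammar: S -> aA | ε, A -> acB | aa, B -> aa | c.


For [S, a]: 'a' ∈ FIRST(aA)
Entry: S -> aA


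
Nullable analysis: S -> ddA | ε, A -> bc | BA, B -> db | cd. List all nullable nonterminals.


A nonterminal is nullable iff some alternative derives ε (directly, or every symbol in it is nullable)
Nullable: {S}


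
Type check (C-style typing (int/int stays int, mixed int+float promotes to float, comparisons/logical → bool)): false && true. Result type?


Operand types: bool && bool
Rule: logical operators take bool operands and yield bool
Result type: bool


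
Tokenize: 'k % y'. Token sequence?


Scan left to right, longest-match per lexeme
Tokens: ID(k), OP(%), ID(y)


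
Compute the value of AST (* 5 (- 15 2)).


Evaluate inner: (- 15 2) = 13
Evaluate root: (* 5 13) = 65
Result: 65


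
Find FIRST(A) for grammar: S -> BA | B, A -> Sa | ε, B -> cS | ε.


Per alternative of A: FIRST(Sa) = {a, c}; FIRST(ε) = {ε}
FIRST(A) = {a, c, ε}


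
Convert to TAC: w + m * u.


Break into single-operator statements:
t1 = m * u
t2 = w + t1


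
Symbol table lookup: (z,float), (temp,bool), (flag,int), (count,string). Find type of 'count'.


Lookup 'count' → type string


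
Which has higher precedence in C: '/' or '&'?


'/' is multiplicative (level 10); '&' is bitwise AND (level 5)
Higher level binds tighter
'/' has higher precedence than '&'


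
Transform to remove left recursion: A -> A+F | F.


Left-recursive alternatives: A+F; non-recursive: F
Introduce A': A -> FA', A' -> +FA' | ε


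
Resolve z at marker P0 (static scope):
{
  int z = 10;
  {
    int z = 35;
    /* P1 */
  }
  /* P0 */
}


z declared in the same block as P0
z = 10


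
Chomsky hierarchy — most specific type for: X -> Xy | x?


Left-linear: every RHS is a terminal or one nonterminal followed by a terminal
Classification: Type 3 (Regular)


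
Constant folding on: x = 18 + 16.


18 + 16 = 34 at compile time
Optimized: x = 34


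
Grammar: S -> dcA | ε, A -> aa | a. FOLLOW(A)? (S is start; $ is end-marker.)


$ ∈ FOLLOW(S). For each A -> αBβ: add FIRST(β)\{ε} to FOLLOW(B); if β nullable, add FOLLOW(A).
FOLLOW(A) = {$}


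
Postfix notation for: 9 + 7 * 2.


* has higher precedence, evaluate 7*2 first
Postfix: 9 7 2 * +


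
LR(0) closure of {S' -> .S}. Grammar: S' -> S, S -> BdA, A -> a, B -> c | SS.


Start: S' -> .S
For each item with dot before a nonterminal B, add B -> .γ for every B-production
Closure: [S' -> .S, S -> .BdA, B -> .c, B -> .SS]


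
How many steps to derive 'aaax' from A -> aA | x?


Derivation: A => aA => aaA => aaaA => aaax
Steps: 4


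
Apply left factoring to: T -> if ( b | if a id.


Common prefix: 'if'
Factored: T -> if T', T' -> ( b | a id


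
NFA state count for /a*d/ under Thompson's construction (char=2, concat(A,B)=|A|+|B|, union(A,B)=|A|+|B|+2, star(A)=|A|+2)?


Syntax tree has 2 char leaf(s), 0 union(s), 1 star(s)
chars contribute 2×2 = 4; each union adds +2; each star adds +2
Total: 4 + 0 + 2 = 6 states


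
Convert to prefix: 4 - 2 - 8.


left-to-right (same/higher precedence on left): tree is (- (- 4 2) 8)
Prefix: - - 4 2 8


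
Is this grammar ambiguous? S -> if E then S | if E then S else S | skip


dangling else: 'if E then if E then skip else skip' parses two ways
Ambiguous


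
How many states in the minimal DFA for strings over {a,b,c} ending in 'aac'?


Track the longest suffix of input matching a prefix of 'aac': 4 classes (prefixes of length 0..3)
Minimal DFA: 4 states


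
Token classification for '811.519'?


Pattern: digits with a decimal point
Type: FLOAT_LITERAL


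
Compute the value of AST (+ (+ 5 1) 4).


Evaluate inner: (+ 5 1) = 6
Evaluate root: (+ 6 4) = 10
Result: 10


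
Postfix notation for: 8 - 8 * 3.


* has higher precedence, evaluate 8*3 first
Postfix: 8 8 3 * -


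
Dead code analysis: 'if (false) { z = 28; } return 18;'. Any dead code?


condition is constant false, so the whole block is unreachable
Dead: 'if (false) { z = 28; }'


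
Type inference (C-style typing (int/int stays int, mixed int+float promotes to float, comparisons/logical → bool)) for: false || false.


Operand types: bool || bool
Rule: logical operators take bool operands and yield bool
Result type: bool


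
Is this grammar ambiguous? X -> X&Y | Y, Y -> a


precedence layered via separate nonterminal Y: deterministic
Unambiguous


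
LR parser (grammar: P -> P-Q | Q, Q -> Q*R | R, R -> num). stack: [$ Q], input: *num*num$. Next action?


shift '*' to continue Q -> Q*R
Action: shift


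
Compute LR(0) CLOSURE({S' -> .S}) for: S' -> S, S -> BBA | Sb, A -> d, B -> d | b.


Start: S' -> .S
For each item with dot before a nonterminal B, add B -> .γ for every B-production
Closure: [S' -> .S, S -> .BBA, S -> .Sb, B -> .d, B -> .b]


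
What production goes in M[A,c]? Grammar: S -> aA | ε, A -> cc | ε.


For [A, c]: 'c' ∈ FIRST(cc)
Entry: A -> cc


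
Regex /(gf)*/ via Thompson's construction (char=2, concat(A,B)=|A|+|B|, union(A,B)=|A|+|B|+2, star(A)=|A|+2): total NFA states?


Syntax tree has 2 char leaf(s), 0 union(s), 1 star(s)
chars contribute 2×2 = 4; each union adds +2; each star adds +2
Total: 4 + 0 + 2 = 6 states


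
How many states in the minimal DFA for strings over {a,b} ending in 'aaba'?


Track the longest suffix of input matching a prefix of 'aaba': 5 classes (prefixes of length 0..4)
Minimal DFA: 5 states


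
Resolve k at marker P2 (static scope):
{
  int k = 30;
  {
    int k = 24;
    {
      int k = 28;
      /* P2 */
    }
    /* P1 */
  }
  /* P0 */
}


k declared in the same block as P2
k = 28


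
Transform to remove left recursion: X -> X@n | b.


Left-recursive alternatives: X@n; non-recursive: b
Introduce X': X -> bX', X' -> @nX' | ε


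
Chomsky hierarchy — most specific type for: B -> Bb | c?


Left-linear: every RHS is a terminal or one nonterminal followed by a terminal
Classification: Type 3 (Regular)


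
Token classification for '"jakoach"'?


Pattern: double-quoted sequence
Type: STRING_LITERAL


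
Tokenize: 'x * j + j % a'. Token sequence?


Scan left to right, longest-match per lexeme
Tokens: ID(x), OP(*), ID(j), OP(+), ID(j), OP(%), ID(a)


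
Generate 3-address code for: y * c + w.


Break into single-operator statements:
t1 = y * c
t2 = t1 + w


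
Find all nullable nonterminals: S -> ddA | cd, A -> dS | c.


A nonterminal is nullable iff some alternative derives ε (directly, or every symbol in it is nullable)
Nullable: {}


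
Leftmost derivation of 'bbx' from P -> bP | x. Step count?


Derivation: P => bP => bbP => bbx
Steps: 3


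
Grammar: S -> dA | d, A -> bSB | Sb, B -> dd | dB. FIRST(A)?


Per alternative of A: FIRST(bSB) = {b}; FIRST(Sb) = {d}
FIRST(A) = {b, d}


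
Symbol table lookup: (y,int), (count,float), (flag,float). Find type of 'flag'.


Lookup 'flag' → type float


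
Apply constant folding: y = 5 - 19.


5 - 19 = -14 at compile time
Optimized: y = -14


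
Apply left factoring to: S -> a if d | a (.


Common prefix: 'a'
Factored: S -> a S', S' -> if d | (


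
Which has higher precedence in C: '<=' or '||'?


'<=' is relational (level 7); '||' is logical OR (level 1)
Higher level binds tighter
'<=' has higher precedence than '||'


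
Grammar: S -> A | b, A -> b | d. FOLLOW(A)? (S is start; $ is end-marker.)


$ ∈ FOLLOW(S). For each A -> αBβ: add FIRST(β)\{ε} to FOLLOW(B); if β nullable, add FOLLOW(A).
FOLLOW(A) = {$}


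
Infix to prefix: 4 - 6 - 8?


left-to-right (same/higher precedence on left): tree is (- (- 4 6) 8)
Prefix: - - 4 6 8


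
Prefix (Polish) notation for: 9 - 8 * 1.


'*' binds tighter: tree is (- 9 (* 8 1))
Prefix: - 9 * 8 1


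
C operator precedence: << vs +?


'+' is additive (level 9); '<<' is shift (level 8)
Higher level binds tighter
'+' has higher precedence than '<<'


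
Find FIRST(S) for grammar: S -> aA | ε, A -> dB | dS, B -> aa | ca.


Per alternative of S: FIRST(aA) = {a}; FIRST(ε) = {ε}
FIRST(S) = {a, ε}


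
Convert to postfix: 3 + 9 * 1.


* has higher precedence, evaluate 9*1 first
Postfix: 3 9 1 * +


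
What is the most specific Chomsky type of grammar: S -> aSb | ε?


Single nonterminal LHS, but a^n b^n is not regular
Classification: Type 2 (Context-Free)


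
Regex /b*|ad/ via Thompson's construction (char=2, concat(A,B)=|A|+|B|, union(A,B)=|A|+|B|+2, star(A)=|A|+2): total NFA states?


Syntax tree has 3 char leaf(s), 1 union(s), 1 star(s)
chars contribute 3×2 = 6; each union adds +2; each star adds +2
Total: 6 + 2 + 2 = 10 states


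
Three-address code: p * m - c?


Break into single-operator statements:
t1 = p * m
t2 = t1 - c


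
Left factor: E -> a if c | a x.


Common prefix: 'a'
Factored: E -> a E', E' -> if c | x


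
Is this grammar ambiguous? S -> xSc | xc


balanced x^n…c^n: each string has a unique parse
Unambiguous


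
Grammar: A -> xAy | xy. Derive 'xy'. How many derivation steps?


Derivation: A => xy
Steps: 1


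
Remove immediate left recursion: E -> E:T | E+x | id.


Left-recursive alternatives: E:T, E+x; non-recursive: id
Introduce E': E -> idE', E' -> :TE' | +xE' | ε


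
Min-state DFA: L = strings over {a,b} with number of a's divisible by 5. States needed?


Track (count of a) mod 5: states 0..4, accept at 0
Minimal DFA: 5 states


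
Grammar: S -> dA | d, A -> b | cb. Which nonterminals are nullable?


A nonterminal is nullable iff some alternative derives ε (directly, or every symbol in it is nullable)
Nullable: {}


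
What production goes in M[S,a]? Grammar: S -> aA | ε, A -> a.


For [S, a]: 'a' ∈ FIRST(aA)
Entry: S -> aA


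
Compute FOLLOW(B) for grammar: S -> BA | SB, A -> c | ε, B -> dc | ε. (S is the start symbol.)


$ ∈ FOLLOW(S). For each A -> αBβ: add FIRST(β)\{ε} to FOLLOW(B); if β nullable, add FOLLOW(A).
FOLLOW(B) = {$, c, d}


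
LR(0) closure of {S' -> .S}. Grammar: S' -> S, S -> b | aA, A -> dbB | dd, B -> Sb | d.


Start: S' -> .S
For each item with dot before a nonterminal B, add B -> .γ for every B-production
Closure: [S' -> .S, S -> .b, S -> .aA]


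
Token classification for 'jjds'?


Pattern: letter/underscore followed by alphanumerics, not a keyword
Type: IDENTIFIER


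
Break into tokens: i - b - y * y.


Scan left to right, longest-match per lexeme
Tokens: ID(i), OP(-), ID(b), OP(-), ID(y), OP(*), ID(y)


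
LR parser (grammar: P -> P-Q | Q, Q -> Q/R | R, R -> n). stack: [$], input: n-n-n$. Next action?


no handle on stack; shift 'n'
Action: shift


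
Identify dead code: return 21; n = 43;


statement follows a return and is unreachable
Dead: 'n = 43'


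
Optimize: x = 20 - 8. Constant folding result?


20 - 8 = 12 at compile time
Optimized: x = 12


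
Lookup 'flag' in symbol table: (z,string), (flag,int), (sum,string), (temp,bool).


Lookup 'flag' → type int


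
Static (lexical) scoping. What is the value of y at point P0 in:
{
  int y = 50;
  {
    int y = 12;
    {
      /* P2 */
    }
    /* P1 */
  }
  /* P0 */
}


y declared in the same block as P0
y = 50


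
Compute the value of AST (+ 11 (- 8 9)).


Evaluate inner: (- 8 9) = -1
Evaluate root: (+ 11 -1) = 10
Result: 10


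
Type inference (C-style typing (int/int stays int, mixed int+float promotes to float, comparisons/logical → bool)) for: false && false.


Operand types: bool && bool
Rule: logical operators take bool operands and yield bool
Result type: bool


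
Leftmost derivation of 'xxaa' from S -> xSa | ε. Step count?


Derivation: S => xSa => xxSaa => xxaa
Steps: 3


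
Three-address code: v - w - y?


Break into single-operator statements:
t1 = v - w
t2 = t1 - y


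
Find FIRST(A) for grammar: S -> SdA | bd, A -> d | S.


Per alternative of A: FIRST(d) = {d}; FIRST(S) = {b}
FIRST(A) = {b, d}


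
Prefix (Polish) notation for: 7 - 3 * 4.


'*' binds tighter: tree is (- 7 (* 3 4))
Prefix: - 7 * 3 4


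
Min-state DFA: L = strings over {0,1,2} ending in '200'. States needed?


Track the longest suffix of input matching a prefix of '200': 4 classes (prefixes of length 0..3)
Minimal DFA: 4 states


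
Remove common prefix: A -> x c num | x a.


Common prefix: 'x'
Factored: A -> x A', A' -> c num | a


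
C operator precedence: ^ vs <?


'<' is relational (level 7); '^' is bitwise XOR (level 4)
Higher level binds tighter
'<' has higher precedence than '^'


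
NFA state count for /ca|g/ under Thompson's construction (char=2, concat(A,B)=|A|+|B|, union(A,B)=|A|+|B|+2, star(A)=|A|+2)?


Syntax tree has 3 char leaf(s), 1 union(s), 0 star(s)
chars contribute 3×2 = 6; each union adds +2; each star adds +2
Total: 6 + 2 + 0 = 8 states


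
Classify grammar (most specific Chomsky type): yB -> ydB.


LHS has context (more than one symbol) and |LHS| ≤ |RHS|
Classification: Type 1 (Context-Sensitive)


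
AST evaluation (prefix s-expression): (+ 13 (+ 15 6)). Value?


Evaluate inner: (+ 15 6) = 21
Evaluate root: (+ 13 21) = 34
Result: 34


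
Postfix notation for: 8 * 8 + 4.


Left to right (same or higher precedence on left)
Postfix: 8 8 * 4 +


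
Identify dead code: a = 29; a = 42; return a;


first assignment to a is overwritten before any read
Dead: 'a = 29'


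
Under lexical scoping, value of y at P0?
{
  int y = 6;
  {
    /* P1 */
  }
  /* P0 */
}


y declared in the same block as P0
y = 6


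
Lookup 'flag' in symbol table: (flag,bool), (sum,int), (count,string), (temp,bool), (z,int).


Lookup 'flag' → type bool


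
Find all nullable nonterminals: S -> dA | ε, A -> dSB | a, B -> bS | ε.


A nonterminal is nullable iff some alternative derives ε (directly, or every symbol in it is nullable)
Nullable: {B, S}


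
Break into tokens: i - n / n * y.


Scan left to right, longest-match per lexeme
Tokens: ID(i), OP(-), ID(n), OP(/), ID(n), OP(*), ID(y)


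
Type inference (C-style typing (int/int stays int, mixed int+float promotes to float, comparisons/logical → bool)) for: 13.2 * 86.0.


Operand types: float * float
Rule: mixed int/float promotes to float; int/int stays int
Result type: float


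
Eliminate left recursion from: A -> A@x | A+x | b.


Left-recursive alternatives: A@x, A+x; non-recursive: b
Introduce A': A -> bA', A' -> @xA' | +xA' | ε


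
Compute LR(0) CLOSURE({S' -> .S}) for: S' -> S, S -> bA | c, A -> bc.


Start: S' -> .S
For each item with dot before a nonterminal B, add B -> .γ for every B-production
Closure: [S' -> .S, S -> .bA, S -> .c]


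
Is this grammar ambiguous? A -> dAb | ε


balanced d^n…b^n: each string has a unique parse
Unambiguous


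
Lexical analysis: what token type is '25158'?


Pattern: digits only
Type: INTEGER_LITERAL


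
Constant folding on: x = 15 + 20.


15 + 20 = 35 at compile time
Optimized: x = 35


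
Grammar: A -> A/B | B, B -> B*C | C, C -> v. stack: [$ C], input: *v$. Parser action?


'C' (not preceded by B*) is the handle for B -> C
Action: reduce (B -> C)


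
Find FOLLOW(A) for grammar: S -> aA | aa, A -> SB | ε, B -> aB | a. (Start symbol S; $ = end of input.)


$ ∈ FOLLOW(S). For each A -> αBβ: add FIRST(β)\{ε} to FOLLOW(B); if β nullable, add FOLLOW(A).
FOLLOW(A) = {$, a}


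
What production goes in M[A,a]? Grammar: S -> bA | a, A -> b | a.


For [A, a]: 'a' ∈ FIRST(a)
Entry: A -> a


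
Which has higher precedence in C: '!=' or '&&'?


'!=' is equality (level 6); '&&' is logical AND (level 2)
Higher level binds tighter
'!=' has higher precedence than '&&'


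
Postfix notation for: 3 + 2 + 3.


Left to right (same or higher precedence on left)
Postfix: 3 2 + 3 +


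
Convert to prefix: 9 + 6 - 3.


left-to-right (same/higher precedence on left): tree is (- (+ 9 6) 3)
Prefix: - + 9 6 3


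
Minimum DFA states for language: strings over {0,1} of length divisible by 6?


Track length mod 6: states 0..5, accept at 0
Minimal DFA: 6 states


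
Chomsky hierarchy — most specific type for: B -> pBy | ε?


Single nonterminal LHS, but p^n y^n is not regular
Classification: Type 2 (Context-Free)


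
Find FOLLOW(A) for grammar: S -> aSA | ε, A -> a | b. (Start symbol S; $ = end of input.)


$ ∈ FOLLOW(S). For each A -> αBβ: add FIRST(β)\{ε} to FOLLOW(B); if β nullable, add FOLLOW(A).
FOLLOW(A) = {$, a, b}


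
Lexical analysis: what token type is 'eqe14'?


Pattern: letter/underscore followed by alphanumerics, not a keyword
Type: IDENTIFIER


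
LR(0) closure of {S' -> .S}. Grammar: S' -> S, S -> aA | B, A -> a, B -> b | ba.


Start: S' -> .S
For each item with dot before a nonterminal B, add B -> .γ for every B-production
Closure: [S' -> .S, S -> .aA, S -> .B, B -> .b, B -> .ba]


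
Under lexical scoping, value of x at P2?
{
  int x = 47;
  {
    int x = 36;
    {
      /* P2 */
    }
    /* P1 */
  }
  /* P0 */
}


P2's block does not declare x; resolves to the enclosing declaration at depth 1
x = 36


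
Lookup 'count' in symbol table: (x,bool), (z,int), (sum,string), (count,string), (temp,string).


Lookup 'count' → type string


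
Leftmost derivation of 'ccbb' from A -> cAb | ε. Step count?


Derivation: A => cAb => ccAbb => ccbb
Steps: 3


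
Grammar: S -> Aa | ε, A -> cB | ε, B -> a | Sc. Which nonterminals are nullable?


A nonterminal is nullable iff some alternative derives ε (directly, or every symbol in it is nullable)
Nullable: {A, S}


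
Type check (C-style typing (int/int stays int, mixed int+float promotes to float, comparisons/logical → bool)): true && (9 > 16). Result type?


Operand types: bool && bool
Rule: logical operators take bool operands and yield bool
Result type: bool


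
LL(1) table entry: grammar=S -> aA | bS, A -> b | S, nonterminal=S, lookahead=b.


For [S, b]: 'b' ∈ FIRST(bS)
Entry: S -> bS


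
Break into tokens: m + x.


Scan left to right, longest-match per lexeme
Tokens: ID(m), OP(+), ID(x)


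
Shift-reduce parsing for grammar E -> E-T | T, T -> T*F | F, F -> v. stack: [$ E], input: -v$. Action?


shift '-' to continue E -> E-T
Action: shift


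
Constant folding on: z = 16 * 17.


16 * 17 = 272 at compile time
Optimized: z = 272


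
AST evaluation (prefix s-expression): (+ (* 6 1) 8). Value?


Evaluate inner: (* 6 1) = 6
Evaluate root: (+ 6 8) = 14
Result: 14


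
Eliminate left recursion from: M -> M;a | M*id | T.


Left-recursive alternatives: M;a, M*id; non-recursive: T
Introduce M': M -> TM', M' -> ;aM' | *idM' | ε


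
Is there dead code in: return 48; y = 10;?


statement follows a return and is unreachable
Dead: 'y = 10'


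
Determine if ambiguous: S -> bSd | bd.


balanced b^n…d^n: each string has a unique parse
Unambiguous


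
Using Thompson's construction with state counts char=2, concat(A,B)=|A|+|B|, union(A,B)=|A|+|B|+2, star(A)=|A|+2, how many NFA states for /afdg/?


Syntax tree has 4 char leaf(s), 0 union(s), 0 star(s)
chars contribute 4×2 = 8; each union adds +2; each star adds +2
Total: 8 + 0 + 0 = 8 states


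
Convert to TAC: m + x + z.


Break into single-operator statements:
t1 = m + x
t2 = t1 + z


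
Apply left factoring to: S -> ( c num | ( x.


Common prefix: '('
Factored: S -> ( S', S' -> c num | x


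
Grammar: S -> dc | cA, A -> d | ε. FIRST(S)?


Per alternative of S: FIRST(dc) = {d}; FIRST(cA) = {c}
FIRST(S) = {c, d}


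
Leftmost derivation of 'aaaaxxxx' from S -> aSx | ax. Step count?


Derivation: S => aSx => aaSxx => aaaSxxx => aaaaxxxx
Steps: 4


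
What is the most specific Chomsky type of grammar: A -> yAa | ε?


Single nonterminal LHS, but y^n a^n is not regular
Classification: Type 2 (Context-Free)


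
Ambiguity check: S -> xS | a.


right-linear, alternatives start with distinct terminals 'x' vs 'a': unique leftmost derivation
Unambiguous


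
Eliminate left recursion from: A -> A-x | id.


Left-recursive alternatives: A-x; non-recursive: id
Introduce A': A -> idA', A' -> -xA' | ε


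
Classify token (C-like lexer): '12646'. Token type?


Pattern: digits only
Type: INTEGER_LITERAL


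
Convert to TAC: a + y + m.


Break into single-operator statements:
t1 = a + y
t2 = t1 + m


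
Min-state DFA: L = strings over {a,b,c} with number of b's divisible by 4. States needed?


Track (count of b) mod 4: states 0..3, accept at 0
Minimal DFA: 4 states


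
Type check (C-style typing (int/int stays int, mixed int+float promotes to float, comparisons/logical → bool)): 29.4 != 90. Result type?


Operand types: float != int
Rule: comparison yields bool
Result type: bool


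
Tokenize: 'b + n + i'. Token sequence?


Scan left to right, longest-match per lexeme
Tokens: ID(b), OP(+), ID(n), OP(+), ID(i)


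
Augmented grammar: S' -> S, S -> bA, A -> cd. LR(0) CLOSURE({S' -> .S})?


Start: S' -> .S
For each item with dot before a nonterminal B, add B -> .γ for every B-production
Closure: [S' -> .S, S -> .bA]


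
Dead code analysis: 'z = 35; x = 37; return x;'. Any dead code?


z is assigned but never read
Dead: 'z = 35'


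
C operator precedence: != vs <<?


'<<' is shift (level 8); '!=' is equality (level 6)
Higher level binds tighter
'<<' has higher precedence than '!='


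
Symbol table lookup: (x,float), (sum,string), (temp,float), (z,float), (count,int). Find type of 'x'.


Lookup 'x' → type float


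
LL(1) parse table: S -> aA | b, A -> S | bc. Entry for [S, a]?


For [S, a]: 'a' ∈ FIRST(aA)
Entry: S -> aA


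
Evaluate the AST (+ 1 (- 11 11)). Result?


Evaluate inner: (- 11 11) = 0
Evaluate root: (+ 1 0) = 1
Result: 1


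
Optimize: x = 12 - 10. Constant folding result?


12 - 10 = 2 at compile time
Optimized: x = 2


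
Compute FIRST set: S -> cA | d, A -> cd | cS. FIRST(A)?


Per alternative of A: FIRST(cd) = {c}; FIRST(cS) = {c}
FIRST(A) = {c}


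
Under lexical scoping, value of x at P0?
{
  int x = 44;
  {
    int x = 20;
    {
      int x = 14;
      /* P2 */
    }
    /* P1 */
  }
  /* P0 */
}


x declared in the same block as P0
x = 44


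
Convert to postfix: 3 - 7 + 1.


Left to right (same or higher precedence on left)
Postfix: 3 7 - 1 +


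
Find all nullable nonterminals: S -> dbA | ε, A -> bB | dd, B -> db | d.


A nonterminal is nullable iff some alternative derives ε (directly, or every symbol in it is nullable)
Nullable: {S}


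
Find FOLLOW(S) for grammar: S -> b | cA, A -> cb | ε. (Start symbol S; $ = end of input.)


$ ∈ FOLLOW(S). For each A -> αBβ: add FIRST(β)\{ε} to FOLLOW(B); if β nullable, add FOLLOW(A).
FOLLOW(S) = {$}


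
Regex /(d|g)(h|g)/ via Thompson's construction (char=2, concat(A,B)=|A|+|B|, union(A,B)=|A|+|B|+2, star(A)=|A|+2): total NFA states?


Syntax tree has 4 char leaf(s), 2 union(s), 0 star(s)
chars contribute 4×2 = 8; each union adds +2; each star adds +2
Total: 8 + 4 + 0 = 12 states


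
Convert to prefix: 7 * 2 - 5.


left-to-right (same/higher precedence on left): tree is (- (* 7 2) 5)
Prefix: - * 7 2 5


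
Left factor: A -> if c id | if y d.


Common prefix: 'if'
Factored: A -> if A', A' -> c id | y d


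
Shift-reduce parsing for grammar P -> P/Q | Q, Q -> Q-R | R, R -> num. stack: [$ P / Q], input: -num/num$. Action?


'-' can extend Q; shift to build Q -> Q-R
Action: shift


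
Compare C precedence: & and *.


'*' is multiplicative (level 10); '&' is bitwise AND (level 5)
Higher level binds tighter
'*' has higher precedence than '&'


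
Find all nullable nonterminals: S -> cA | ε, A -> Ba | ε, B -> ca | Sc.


A nonterminal is nullable iff some alternative derives ε (directly, or every symbol in it is nullable)
Nullable: {A, S}


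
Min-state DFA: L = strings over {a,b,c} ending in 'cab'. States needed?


Track the longest suffix of input matching a prefix of 'cab': 4 classes (prefixes of length 0..3)
Minimal DFA: 4 states


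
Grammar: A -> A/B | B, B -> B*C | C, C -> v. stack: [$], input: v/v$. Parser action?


no handle on stack; shift 'v'
Action: shift


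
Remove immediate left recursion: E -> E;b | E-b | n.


Left-recursive alternatives: E;b, E-b; non-recursive: n
Introduce E': E -> nE', E' -> ;bE' | -bE' | ε


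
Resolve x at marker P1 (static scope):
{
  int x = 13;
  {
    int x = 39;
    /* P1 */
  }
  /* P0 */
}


x declared in the same block as P1
x = 39


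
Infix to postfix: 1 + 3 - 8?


Left to right (same or higher precedence on left)
Postfix: 1 3 + 8 -


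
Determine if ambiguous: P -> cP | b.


right-linear, alternatives start with distinct terminals 'c' vs 'b': unique leftmost derivation
Unambiguous


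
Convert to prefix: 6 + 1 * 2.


'*' binds tighter: tree is (+ 6 (* 1 2))
Prefix: + 6 * 1 2


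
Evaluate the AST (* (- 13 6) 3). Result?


Evaluate inner: (- 13 6) = 7
Evaluate root: (* 7 3) = 21
Result: 21


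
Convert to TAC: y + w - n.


Break into single-operator statements:
t1 = y + w
t2 = t1 - n


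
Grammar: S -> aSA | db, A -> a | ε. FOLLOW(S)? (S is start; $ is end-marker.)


$ ∈ FOLLOW(S). For each A -> αBβ: add FIRST(β)\{ε} to FOLLOW(B); if β nullable, add FOLLOW(A).
FOLLOW(S) = {$, a}


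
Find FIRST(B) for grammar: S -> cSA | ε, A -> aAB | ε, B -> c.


Per alternative of B: FIRST(c) = {c}
FIRST(B) = {c}


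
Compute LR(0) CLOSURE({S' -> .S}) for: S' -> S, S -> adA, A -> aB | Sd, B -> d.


Start: S' -> .S
For each item with dot before a nonterminal B, add B -> .γ for every B-production
Closure: [S' -> .S, S -> .adA]


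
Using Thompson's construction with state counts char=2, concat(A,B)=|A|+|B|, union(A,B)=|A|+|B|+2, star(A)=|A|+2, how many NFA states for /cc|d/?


Syntax tree has 3 char leaf(s), 1 union(s), 0 star(s)
chars contribute 3×2 = 6; each union adds +2; each star adds +2
Total: 6 + 2 + 0 = 8 states


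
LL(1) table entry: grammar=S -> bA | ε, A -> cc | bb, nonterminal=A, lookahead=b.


For [A, b]: 'b' ∈ FIRST(bb)
Entry: A -> bb


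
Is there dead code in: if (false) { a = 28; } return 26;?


condition is constant false, so the whole block is unreachable
Dead: 'if (false) { a = 28; }'


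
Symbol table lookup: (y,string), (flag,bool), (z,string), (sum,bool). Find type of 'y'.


Lookup 'y' → type string


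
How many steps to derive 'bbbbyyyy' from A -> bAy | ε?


Derivation: A => bAy => bbAyy => bbbAyyy => bbbbAyyyy => bbbbyyyy
Steps: 5


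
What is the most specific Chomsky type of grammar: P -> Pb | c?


Left-linear: every RHS is a terminal or one nonterminal followed by a terminal
Classification: Type 3 (Regular)


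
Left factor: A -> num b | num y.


Common prefix: 'num'
Factored: A -> num A', A' -> b | y


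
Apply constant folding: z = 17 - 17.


17 - 17 = 0 at compile time
Optimized: z = 0


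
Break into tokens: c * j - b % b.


Scan left to right, longest-match per lexeme
Tokens: ID(c), OP(*), ID(j), OP(-), ID(b), OP(%), ID(b)


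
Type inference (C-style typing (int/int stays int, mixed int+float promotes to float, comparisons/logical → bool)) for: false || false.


Operand types: bool || bool
Rule: logical operators take bool operands and yield bool
Result type: bool


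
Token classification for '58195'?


Pattern: digits only
Type: INTEGER_LITERAL


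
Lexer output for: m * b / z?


Scan left to right, longest-match per lexeme
Tokens: ID(m), OP(*), ID(b), OP(/), ID(z)
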